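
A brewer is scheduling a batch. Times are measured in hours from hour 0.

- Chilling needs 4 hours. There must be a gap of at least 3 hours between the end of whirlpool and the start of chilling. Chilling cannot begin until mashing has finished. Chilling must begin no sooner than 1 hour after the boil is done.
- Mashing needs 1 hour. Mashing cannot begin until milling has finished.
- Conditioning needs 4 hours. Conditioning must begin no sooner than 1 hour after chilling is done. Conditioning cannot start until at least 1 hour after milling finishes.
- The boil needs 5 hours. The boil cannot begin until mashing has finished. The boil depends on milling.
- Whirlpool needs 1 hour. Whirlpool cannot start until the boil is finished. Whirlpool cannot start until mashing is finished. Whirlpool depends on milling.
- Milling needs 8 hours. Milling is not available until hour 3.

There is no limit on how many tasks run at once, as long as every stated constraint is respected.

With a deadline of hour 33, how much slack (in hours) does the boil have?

Milling cannot begin until its own release at hour 3. It runs from hour 3 to 3 + 8 = hour 11.
After milling (finishes hour 11), mashing can start at hour 11 and finishes at hour 12.
The boil needs all of mashing (finishes hour 12); milling (finishes hour 11). That puts its earliest start at hour 12; it finishes at 12 + 5 = hour 17.

Working backward from the deadline:
To finish by hour 33, conditioning (duration 4) must start no later than hour 29.
Chilling has to be done before conditioning (must start by hour 29, minus 1-hour gap → hour 28). That means finishing by hour 28, i.e. starting by 28 − 4 = hour 24.
Whirlpool feeds into chilling (must start by hour 24, minus 3-hour gap → hour 21); so whirlpool must finish by hour 21 and therefore start by hour 20.
The boil has several dependents: whirlpool (must start by hour 20); chilling (must start by hour 24, minus 1-hour gap → hour 23). The earliest of those limits is hour 20, so the boil must start by 20 − 5 = hour 15.
So the boil can start as early as hour 12 and as late as hour 15, giving 15 − 12 = 3 hours of slack.

3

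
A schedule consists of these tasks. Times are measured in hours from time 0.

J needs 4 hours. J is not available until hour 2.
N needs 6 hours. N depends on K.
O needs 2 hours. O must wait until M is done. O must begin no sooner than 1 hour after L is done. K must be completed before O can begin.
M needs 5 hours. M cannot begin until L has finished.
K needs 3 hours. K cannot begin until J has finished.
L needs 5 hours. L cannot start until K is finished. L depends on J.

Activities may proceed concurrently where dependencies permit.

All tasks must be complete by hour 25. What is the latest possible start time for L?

13

Nothing follows O; the deadline of hour 25 is its only limit. It must start by 25 − 2 = hour 23.
Since O (must start by hour 23) depends on it, M must finish by hour 23. Backing off its 5-hour duration gives a latest start of hour 18.
For L: M (must start by hour 18); O (must start by hour 23, minus 1-hour gap → hour 22). The most restrictive is hour 18; with a 5-hour duration, L must start by hour 13.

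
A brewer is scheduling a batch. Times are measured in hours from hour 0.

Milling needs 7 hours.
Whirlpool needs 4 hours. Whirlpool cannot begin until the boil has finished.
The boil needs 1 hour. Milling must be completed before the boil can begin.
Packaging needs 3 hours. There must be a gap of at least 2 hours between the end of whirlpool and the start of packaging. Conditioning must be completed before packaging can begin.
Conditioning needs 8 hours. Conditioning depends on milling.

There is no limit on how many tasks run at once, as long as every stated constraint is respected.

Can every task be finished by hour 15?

Milling has no prerequisites, so it starts at hour 0 and finishes at hour 7.
After milling (finishes hour 7), conditioning can start at hour 7 and finishes at hour 15.
After milling (finishes hour 7), the boil can start at hour 7 and finishes at hour 8.
Whirlpool waits on the boil (finishes hour 8), so it starts at hour 8 and finishes at 8 + 4 = hour 12.
For packaging: whirlpool (finishes hour 12, plus 2-hour gap → hour 14); conditioning (finishes hour 15). Taking the maximum gives a start of hour 15, and it finishes at 15 + 3 = hour 18.
The earliest everything can be done is hour 18, which is after the deadline of 15, so it is not possible.

No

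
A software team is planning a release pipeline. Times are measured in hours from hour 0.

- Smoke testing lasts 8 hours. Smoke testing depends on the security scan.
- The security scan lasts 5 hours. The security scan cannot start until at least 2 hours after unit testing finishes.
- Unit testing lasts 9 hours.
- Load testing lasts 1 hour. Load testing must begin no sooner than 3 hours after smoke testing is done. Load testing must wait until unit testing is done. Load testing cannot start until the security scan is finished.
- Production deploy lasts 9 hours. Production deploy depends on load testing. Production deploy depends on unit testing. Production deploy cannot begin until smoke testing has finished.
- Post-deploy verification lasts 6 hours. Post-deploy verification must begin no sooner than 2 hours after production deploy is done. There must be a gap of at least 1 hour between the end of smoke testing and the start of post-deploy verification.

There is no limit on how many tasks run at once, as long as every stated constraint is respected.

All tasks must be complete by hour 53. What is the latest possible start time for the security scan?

19

Post-deploy verification has no dependents, so it just needs to finish by hour 53. Starting by 53 − 6 = hour 47 achieves that.
Production deploy has to be done before post-deploy verification (must start by hour 47, minus 2-hour gap → hour 45). That means finishing by hour 45, i.e. starting by 45 − 9 = hour 36.
Load testing has to be done before production deploy (must start by hour 36). That means finishing by hour 36, i.e. starting by 36 − 1 = hour 35.
Smoke testing has several dependents: load testing (must start by hour 35, minus 3-hour gap → hour 32); production deploy (must start by hour 36); post-deploy verification (must start by hour 47, minus 1-hour gap → hour 46). The earliest of those limits is hour 32, so smoke testing must start by 32 − 8 = hour 24.
The security scan has several dependents: smoke testing (must start by hour 24); load testing (must start by hour 35). The earliest of those limits is hour 24, so the security scan must start by 24 − 5 = hour 19.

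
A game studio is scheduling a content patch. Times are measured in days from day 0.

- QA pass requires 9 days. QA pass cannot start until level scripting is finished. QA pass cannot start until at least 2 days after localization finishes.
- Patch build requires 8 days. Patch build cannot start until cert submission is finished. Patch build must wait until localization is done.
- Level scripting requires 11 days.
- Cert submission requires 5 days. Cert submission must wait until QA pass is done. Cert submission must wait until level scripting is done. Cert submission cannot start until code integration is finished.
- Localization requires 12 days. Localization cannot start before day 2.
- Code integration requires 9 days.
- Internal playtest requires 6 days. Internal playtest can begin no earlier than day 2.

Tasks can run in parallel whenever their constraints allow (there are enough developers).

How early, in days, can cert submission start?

25

Localization cannot begin until its own release at day 2. It runs from day 2 to 2 + 12 = day 14.
Code integration has no prerequisites, so it starts at day 0 and finishes at day 9.
Level scripting has no prerequisites, so it starts at day 0 and finishes at day 11.
QA pass needs all of level scripting (finishes day 11); localization (finishes day 14, plus 2-day gap → day 16). That puts its earliest start at day 16; it finishes at 16 + 9 = day 25.
Cert submission waits on QA pass (finishes day 25); level scripting (finishes day 11); code integration (finishes day 9). The latest of these is day 25, which is the earliest cert submission can start.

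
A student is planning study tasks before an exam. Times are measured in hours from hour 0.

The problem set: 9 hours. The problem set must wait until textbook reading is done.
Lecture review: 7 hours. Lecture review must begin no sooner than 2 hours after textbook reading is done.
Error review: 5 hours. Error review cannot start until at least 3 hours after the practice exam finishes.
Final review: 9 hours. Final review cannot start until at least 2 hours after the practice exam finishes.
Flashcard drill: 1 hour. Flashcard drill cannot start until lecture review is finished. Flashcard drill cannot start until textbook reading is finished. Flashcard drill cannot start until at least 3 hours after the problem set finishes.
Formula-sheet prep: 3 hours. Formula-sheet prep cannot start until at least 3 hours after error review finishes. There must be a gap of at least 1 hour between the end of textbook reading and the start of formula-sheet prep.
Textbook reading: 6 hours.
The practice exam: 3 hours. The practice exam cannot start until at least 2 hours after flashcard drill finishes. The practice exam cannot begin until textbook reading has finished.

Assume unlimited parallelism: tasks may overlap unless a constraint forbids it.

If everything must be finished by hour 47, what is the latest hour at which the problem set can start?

To finish by hour 47, formula-sheet prep (duration 3) must start no later than hour 44.
Error review feeds into formula-sheet prep (must start by hour 44, minus 3-hour gap → hour 41); so error review must finish by hour 41 and therefore start by hour 36.
Final review has no dependents, so it just needs to finish by hour 47. Starting by 47 − 9 = hour 38 achieves that.
The practice exam has several dependents: error review (must start by hour 36, minus 3-hour gap → hour 33); final review (must start by hour 38, minus 2-hour gap → hour 36). The earliest of those limits is hour 33, so the practice exam must start by 33 − 3 = hour 30.
Flashcard drill must finish before the practice exam (must start by hour 30, minus 2-hour gap → hour 28). With a 1-hour duration, flashcard drill must start by 28 − 1 = hour 27.
The problem set has to be done before flashcard drill (must start by hour 27, minus 3-hour gap → hour 24). That means finishing by hour 24, i.e. starting by 24 − 9 = hour 15.

15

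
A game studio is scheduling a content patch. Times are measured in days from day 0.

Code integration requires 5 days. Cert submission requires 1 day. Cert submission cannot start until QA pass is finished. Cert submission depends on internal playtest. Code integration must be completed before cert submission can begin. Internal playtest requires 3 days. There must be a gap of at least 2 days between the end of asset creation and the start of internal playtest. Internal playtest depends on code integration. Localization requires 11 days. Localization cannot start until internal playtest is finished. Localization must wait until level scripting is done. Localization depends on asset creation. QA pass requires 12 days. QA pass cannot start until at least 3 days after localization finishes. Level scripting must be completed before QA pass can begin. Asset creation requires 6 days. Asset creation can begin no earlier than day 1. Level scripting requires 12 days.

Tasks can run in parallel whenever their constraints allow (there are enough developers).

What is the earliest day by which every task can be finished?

39

Code integration has no prerequisites, so it starts at day 0 and finishes at day 5.
Nothing blocks level scripting, so it runs from day 0 to day 12.
After its own release at day 1, asset creation can start at day 1 and finishes at day 7.
Internal playtest needs all of asset creation (finishes day 7, plus 2-day gap → day 9); code integration (finishes day 5). That puts its earliest start at day 9; it finishes at 9 + 3 = day 12.
Localization cannot start until internal playtest (finishes day 12); level scripting (finishes day 12); asset creation (finishes day 7). The controlling bound is day 12, so localization finishes at 12 + 11 = day 23.
QA pass cannot start until localization (finishes day 23, plus 3-day gap → day 26); level scripting (finishes day 12). The controlling bound is day 26, so QA pass finishes at 26 + 12 = day 38.
Cert submission has to wait for QA pass (finishes day 38); internal playtest (finishes day 12); code integration (finishes day 5). The latest of these is day 38, so cert submission runs day 38 to 38 + 1 = day 39.
All tasks are finished once the last one completes. Finish times: Asset creation at 7, Level scripting at 12, Code integration at 5, Internal playtest at 12, Localization at 23, QA pass at 38, Cert submission at 39. The latest is day 39.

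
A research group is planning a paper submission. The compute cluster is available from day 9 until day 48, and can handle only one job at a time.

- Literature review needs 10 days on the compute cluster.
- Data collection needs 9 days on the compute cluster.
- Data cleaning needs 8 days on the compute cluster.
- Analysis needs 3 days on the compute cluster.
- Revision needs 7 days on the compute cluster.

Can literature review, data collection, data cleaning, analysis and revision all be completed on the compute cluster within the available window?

Yes

The compute cluster window is 48 − 9 = 39 days.
Running back to back, the jobs need 10 + 9 + 8 + 3 + 7 = 37 days on the compute cluster.
Since 37 ≤ 39, they fit within the window.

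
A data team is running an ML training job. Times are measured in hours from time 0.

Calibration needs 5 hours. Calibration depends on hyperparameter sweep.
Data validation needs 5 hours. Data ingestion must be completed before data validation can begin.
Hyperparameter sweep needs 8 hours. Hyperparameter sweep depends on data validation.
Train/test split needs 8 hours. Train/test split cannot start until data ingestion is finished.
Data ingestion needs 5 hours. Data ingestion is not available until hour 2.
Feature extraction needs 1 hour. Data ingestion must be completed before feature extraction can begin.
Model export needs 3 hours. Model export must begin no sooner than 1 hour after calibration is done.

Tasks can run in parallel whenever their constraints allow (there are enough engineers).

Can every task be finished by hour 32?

Yes

Data ingestion waits on its own release at hour 2, so it starts at hour 2 and finishes at 2 + 5 = hour 7.
Train/test split cannot begin until data ingestion (finishes hour 7). It runs from hour 7 to 7 + 8 = hour 15.
After data ingestion (finishes hour 7), feature extraction can start at hour 7 and finishes at hour 8.
Data validation waits on data ingestion (finishes hour 7), so it starts at hour 7 and finishes at 7 + 5 = hour 12.
Hyperparameter sweep waits on data validation (finishes hour 12), so it starts at hour 12 and finishes at 12 + 8 = hour 20.
After hyperparameter sweep (finishes hour 20), calibration can start at hour 20 and finishes at hour 25.
Model export waits on calibration (finishes hour 25, plus 1-hour gap → hour 26), so it starts at hour 26 and finishes at 26 + 3 = hour 29.
Every task is finished by hour 29, which is no later than the deadline of 32, so the schedule is feasible.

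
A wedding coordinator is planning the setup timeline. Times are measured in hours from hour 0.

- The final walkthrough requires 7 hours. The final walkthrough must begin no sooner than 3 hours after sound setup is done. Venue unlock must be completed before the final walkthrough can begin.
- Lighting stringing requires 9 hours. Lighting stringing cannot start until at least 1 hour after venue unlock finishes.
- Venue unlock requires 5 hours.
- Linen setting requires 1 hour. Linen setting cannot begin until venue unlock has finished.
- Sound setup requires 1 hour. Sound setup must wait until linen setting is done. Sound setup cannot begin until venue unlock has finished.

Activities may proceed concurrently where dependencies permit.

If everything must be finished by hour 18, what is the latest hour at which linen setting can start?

The final walkthrough must finish by hour 18; it takes 7 hours, so it must start by 18 − 7 = hour 11.
Sound setup has to be done before the final walkthrough (must start by hour 11, minus 3-hour gap → hour 8). That means finishing by hour 8, i.e. starting by 8 − 1 = hour 7.
Since sound setup (must start by hour 7) depends on it, linen setting must finish by hour 7. Backing off its 1-hour duration gives a latest start of hour 6.

6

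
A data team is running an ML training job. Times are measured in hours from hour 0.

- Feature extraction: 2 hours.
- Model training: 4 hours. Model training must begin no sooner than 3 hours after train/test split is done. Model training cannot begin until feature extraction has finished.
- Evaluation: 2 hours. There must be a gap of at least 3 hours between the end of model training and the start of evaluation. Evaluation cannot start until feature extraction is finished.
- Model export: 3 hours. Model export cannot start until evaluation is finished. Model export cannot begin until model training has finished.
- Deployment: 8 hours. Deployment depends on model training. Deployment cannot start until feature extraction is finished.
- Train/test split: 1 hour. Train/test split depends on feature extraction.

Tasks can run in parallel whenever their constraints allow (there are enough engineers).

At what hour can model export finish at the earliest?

Feature extraction has no prerequisites, so it starts at hour 0 and finishes at hour 2.
Train/test split cannot begin until feature extraction (finishes hour 2). It runs from hour 2 to 2 + 1 = hour 3.
For model training: train/test split (finishes hour 3, plus 3-hour gap → hour 6); feature extraction (finishes hour 2). Taking the maximum gives a start of hour 6, and it finishes at 6 + 4 = hour 10.
For evaluation: model training (finishes hour 10, plus 3-hour gap → hour 13); feature extraction (finishes hour 2). Taking the maximum gives a start of hour 13, and it finishes at 13 + 2 = hour 15.
Model export has to wait for evaluation (finishes hour 15); model training (finishes hour 10). The latest of these is hour 15, so model export runs hour 15 to 15 + 3 = hour 18.

18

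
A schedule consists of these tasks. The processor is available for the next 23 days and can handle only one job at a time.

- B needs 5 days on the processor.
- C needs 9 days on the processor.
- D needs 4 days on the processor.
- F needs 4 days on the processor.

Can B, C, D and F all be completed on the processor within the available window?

Yes

Running back to back, the jobs need 5 + 9 + 4 + 4 = 22 days on the processor.
Since 22 ≤ 23, they fit within the window.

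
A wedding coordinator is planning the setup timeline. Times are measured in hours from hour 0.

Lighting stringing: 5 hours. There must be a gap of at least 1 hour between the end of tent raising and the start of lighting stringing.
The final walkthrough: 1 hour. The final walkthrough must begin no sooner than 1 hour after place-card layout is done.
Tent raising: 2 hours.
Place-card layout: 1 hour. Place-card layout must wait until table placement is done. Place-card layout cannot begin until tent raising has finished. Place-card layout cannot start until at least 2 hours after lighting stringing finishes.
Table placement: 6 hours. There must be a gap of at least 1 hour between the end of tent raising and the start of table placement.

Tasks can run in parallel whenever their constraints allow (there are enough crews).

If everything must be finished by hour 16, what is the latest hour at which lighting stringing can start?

6

The final walkthrough has no dependents, so it just needs to finish by hour 16. Starting by 16 − 1 = hour 15 achieves that.
Place-card layout feeds into the final walkthrough (must start by hour 15, minus 1-hour gap → hour 14); so place-card layout must finish by hour 14 and therefore start by hour 13.
Lighting stringing must finish before place-card layout (must start by hour 13, minus 2-hour gap → hour 11). With a 5-hour duration, lighting stringing must start by 11 − 5 = hour 6.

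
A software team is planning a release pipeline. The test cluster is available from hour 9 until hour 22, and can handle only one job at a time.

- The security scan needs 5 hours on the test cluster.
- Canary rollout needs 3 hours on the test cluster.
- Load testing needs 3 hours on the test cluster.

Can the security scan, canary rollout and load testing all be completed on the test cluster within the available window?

Yes

The test cluster window is 22 − 9 = 13 hours.
Running back to back, the jobs need 5 + 3 + 3 = 11 hours on the test cluster.
Since 11 ≤ 13, they fit within the window.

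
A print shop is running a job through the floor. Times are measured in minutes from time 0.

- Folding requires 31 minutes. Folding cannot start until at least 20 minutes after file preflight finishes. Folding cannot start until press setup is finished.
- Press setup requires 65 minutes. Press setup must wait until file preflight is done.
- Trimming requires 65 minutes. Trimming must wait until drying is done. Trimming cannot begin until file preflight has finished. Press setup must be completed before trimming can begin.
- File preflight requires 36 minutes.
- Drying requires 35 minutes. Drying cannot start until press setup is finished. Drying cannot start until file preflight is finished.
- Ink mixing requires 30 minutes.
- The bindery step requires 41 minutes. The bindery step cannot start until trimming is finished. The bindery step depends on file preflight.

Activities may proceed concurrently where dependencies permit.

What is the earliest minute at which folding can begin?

101

File preflight can start immediately at minute 0; it finishes at minute 36.
After file preflight (finishes minute 36), press setup can start at minute 36 and finishes at minute 101.
Folding waits on file preflight (finishes minute 36, plus 20-minute gap → minute 56); press setup (finishes minute 101). The latest of these is minute 101, which is the earliest folding can start.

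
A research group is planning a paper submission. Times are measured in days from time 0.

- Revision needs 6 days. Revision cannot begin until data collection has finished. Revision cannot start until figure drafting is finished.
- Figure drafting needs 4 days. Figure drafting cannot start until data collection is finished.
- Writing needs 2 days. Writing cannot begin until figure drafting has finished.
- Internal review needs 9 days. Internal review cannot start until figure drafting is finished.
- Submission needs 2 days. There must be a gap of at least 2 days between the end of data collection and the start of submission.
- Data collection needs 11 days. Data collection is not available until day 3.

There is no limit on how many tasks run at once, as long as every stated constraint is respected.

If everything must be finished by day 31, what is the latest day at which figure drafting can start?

Writing must finish by day 31; it takes 2 days, so it must start by 31 − 2 = day 29.
Internal review must finish by day 31; it takes 9 days, so it must start by 31 − 9 = day 22.
Revision has no dependents, so it just needs to finish by day 31. Starting by 31 − 6 = day 25 achieves that.
Figure drafting feeds writing (must start by day 29); internal review (must start by day 22); revision (must start by day 25). Taking the minimum, figure drafting must finish by day 22 and start by 22 − 4 = day 18.

18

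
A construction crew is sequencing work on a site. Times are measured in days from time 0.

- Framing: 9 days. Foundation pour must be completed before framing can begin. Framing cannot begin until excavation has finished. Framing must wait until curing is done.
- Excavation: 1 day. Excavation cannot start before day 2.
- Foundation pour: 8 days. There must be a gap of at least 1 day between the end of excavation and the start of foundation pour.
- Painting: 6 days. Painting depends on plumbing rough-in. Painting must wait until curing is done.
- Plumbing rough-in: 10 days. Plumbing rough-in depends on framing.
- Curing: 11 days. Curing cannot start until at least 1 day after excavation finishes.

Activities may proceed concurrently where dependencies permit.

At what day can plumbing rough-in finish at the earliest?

After its own release at day 2, excavation can start at day 2 and finishes at day 3.
Curing waits on excavation (finishes day 3, plus 1-day gap → day 4), so it starts at day 4 and finishes at 4 + 11 = day 15.
Foundation pour waits on excavation (finishes day 3, plus 1-day gap → day 4), so it starts at day 4 and finishes at 4 + 8 = day 12.
For framing: foundation pour (finishes day 12); excavation (finishes day 3); curing (finishes day 15). Taking the maximum gives a start of day 15, and it finishes at 15 + 9 = day 24.
After framing (finishes day 24), plumbing rough-in can start at day 24 and finishes at day 34.

34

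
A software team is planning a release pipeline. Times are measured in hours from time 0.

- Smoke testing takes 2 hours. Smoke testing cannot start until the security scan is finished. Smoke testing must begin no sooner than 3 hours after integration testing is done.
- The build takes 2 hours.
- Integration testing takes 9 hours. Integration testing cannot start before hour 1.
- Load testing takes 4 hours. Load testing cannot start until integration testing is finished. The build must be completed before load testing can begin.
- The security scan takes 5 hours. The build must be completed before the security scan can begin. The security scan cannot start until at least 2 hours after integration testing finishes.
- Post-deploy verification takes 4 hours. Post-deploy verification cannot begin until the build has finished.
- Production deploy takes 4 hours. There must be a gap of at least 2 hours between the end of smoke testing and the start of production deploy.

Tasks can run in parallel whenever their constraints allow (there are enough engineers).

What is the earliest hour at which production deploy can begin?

Integration testing waits on its own release at hour 1, so it starts at hour 1 and finishes at 1 + 9 = hour 10.
The build can start immediately at hour 0; it finishes at hour 2.
The security scan cannot start until the build (finishes hour 2); integration testing (finishes hour 10, plus 2-hour gap → hour 12). The controlling bound is hour 12, so the security scan finishes at 12 + 5 = hour 17.
Smoke testing cannot start until the security scan (finishes hour 17); integration testing (finishes hour 10, plus 3-hour gap → hour 13). The controlling bound is hour 17, so smoke testing finishes at 17 + 2 = hour 19.
Production deploy waits on smoke testing (finishes hour 19, plus 2-hour gap → hour 21), so the earliest it can start is hour 21.

21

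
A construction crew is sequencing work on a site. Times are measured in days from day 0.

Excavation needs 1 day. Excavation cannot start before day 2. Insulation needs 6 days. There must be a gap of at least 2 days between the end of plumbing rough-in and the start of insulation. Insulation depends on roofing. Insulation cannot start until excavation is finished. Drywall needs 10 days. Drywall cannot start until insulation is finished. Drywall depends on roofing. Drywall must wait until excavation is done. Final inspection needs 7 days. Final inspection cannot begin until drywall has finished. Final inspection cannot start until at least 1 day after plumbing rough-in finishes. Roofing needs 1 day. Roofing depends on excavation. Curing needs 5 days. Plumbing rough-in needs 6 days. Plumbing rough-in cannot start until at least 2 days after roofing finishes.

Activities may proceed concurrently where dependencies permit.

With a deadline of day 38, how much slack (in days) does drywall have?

After its own release at day 2, excavation can start at day 2 and finishes at day 3.
Roofing waits on excavation (finishes day 3), so it starts at day 3 and finishes at 3 + 1 = day 4.
After roofing (finishes day 4, plus 2-day gap → day 6), plumbing rough-in can start at day 6 and finishes at day 12.
Insulation cannot start until plumbing rough-in (finishes day 12, plus 2-day gap → day 14); roofing (finishes day 4); excavation (finishes day 3). The controlling bound is day 14, so insulation finishes at 14 + 6 = day 20.
Drywall has to wait for insulation (finishes day 20); roofing (finishes day 4); excavation (finishes day 3). The latest of these is day 20, so drywall runs day 20 to 20 + 10 = day 30.

Working backward from the deadline:
Final inspection must finish by day 38; it takes 7 days, so it must start by 38 − 7 = day 31.
Drywall has to be done before final inspection (must start by day 31). That means finishing by day 31, i.e. starting by 31 − 10 = day 21.
So drywall can start as early as day 20 and as late as day 21, giving 21 − 20 = 1 day of slack.

1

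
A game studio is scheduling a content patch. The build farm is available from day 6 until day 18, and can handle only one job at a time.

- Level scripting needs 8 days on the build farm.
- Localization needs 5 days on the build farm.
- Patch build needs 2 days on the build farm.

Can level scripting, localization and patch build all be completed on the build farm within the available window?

No

The build farm window is 18 − 6 = 12 days.
Running back to back, the jobs need 8 + 5 + 2 = 15 days on the build farm.
Since 15 > 12, they cannot all fit.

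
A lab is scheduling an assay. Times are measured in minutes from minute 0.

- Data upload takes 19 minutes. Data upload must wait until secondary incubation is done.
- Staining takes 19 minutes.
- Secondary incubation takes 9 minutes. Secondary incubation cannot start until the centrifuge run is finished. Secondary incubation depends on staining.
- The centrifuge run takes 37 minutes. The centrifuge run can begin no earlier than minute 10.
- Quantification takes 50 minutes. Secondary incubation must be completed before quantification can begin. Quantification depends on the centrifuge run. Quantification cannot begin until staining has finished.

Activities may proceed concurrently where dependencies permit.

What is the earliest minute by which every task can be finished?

Nothing blocks staining, so it runs from minute 0 to minute 19.
The centrifuge run waits on its own release at minute 10, so it starts at minute 10 and finishes at 10 + 37 = minute 47.
Secondary incubation has to wait for the centrifuge run (finishes minute 47); staining (finishes minute 19). The latest of these is minute 47, so secondary incubation runs minute 47 to 47 + 9 = minute 56.
Data upload cannot begin until secondary incubation (finishes minute 56). It runs from minute 56 to 56 + 19 = minute 75.
Quantification has to wait for secondary incubation (finishes minute 56); the centrifuge run (finishes minute 47); staining (finishes minute 19). The latest of these is minute 56, so quantification runs minute 56 to 56 + 50 = minute 106.
All tasks are finished once the last one completes. Finish times: The centrifuge run at 47, Staining at 19, Secondary incubation at 56, Quantification at 106, Data upload at 75. The latest is minute 106.

106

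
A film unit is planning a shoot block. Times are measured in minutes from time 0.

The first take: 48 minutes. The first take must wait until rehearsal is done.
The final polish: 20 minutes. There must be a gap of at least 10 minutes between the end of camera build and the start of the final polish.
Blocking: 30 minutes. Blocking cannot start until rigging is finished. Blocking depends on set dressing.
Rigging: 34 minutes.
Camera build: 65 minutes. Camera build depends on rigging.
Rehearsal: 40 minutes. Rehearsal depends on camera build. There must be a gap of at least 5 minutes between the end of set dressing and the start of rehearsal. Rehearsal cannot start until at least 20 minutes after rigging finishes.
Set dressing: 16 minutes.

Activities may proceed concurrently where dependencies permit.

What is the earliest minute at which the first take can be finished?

Nothing blocks set dressing, so it runs from minute 0 to minute 16.
Rigging can start immediately at minute 0; it finishes at minute 34.
Camera build cannot begin until rigging (finishes minute 34). It runs from minute 34 to 34 + 65 = minute 99.
Rehearsal has to wait for camera build (finishes minute 99); set dressing (finishes minute 16, plus 5-minute gap → minute 21); rigging (finishes minute 34, plus 20-minute gap → minute 54). The latest of these is minute 99, so rehearsal runs minute 99 to 99 + 40 = minute 139.
After rehearsal (finishes minute 139), the first take can start at minute 139 and finishes at minute 187.

187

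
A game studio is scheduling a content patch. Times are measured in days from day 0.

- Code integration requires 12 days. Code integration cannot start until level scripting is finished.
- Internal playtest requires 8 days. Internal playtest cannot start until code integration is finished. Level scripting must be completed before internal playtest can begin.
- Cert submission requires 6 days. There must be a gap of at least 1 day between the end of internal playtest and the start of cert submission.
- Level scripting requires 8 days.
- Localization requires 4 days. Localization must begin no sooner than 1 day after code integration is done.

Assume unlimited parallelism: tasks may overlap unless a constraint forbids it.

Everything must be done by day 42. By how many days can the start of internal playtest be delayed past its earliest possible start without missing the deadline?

7

Level scripting can start immediately at day 0; it finishes at day 8.
After level scripting (finishes day 8), code integration can start at day 8 and finishes at day 20.
Internal playtest cannot start until code integration (finishes day 20); level scripting (finishes day 8). The controlling bound is day 20, so internal playtest finishes at 20 + 8 = day 28.

Working backward from the deadline:
Cert submission has no dependents, so it just needs to finish by day 42. Starting by 42 − 6 = day 36 achieves that.
Since cert submission (must start by day 36, minus 1-day gap → day 35) depends on it, internal playtest must finish by day 35. Backing off its 8-day duration gives a latest start of day 27.
So internal playtest can start as early as day 20 and as late as day 27, giving 27 − 20 = 7 days of slack.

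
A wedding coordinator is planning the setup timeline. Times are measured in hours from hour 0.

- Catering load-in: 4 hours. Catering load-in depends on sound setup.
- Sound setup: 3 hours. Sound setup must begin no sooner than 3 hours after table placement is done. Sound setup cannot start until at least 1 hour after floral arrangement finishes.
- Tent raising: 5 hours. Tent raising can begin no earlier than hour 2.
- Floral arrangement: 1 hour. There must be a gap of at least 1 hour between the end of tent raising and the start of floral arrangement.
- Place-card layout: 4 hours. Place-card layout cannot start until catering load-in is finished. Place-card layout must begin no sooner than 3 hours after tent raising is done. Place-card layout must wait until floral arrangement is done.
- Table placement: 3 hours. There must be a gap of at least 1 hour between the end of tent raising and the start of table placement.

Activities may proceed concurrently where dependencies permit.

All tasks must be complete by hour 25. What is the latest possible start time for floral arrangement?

12

Nothing follows place-card layout; the deadline of hour 25 is its only limit. It must start by 25 − 4 = hour 21.
Catering load-in has to be done before place-card layout (must start by hour 21). That means finishing by hour 21, i.e. starting by 21 − 4 = hour 17.
Sound setup must finish before catering load-in (must start by hour 17). With a 3-hour duration, sound setup must start by 17 − 3 = hour 14.
For floral arrangement: sound setup (must start by hour 14, minus 1-hour gap → hour 13); place-card layout (must start by hour 21). The most restrictive is hour 13; with a 1-hour duration, floral arrangement must start by hour 12.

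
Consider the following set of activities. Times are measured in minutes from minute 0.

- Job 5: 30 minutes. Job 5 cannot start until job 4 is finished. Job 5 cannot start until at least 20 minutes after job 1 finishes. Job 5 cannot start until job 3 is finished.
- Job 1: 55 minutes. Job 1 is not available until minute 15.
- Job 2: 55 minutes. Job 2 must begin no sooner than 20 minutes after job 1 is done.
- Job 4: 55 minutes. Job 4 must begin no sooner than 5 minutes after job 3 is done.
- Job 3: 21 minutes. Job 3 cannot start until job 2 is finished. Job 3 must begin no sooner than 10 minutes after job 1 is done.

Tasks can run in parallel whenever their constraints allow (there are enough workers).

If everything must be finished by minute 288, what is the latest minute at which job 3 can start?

Nothing follows job 5; the deadline of minute 288 is its only limit. It must start by 288 − 30 = minute 258.
Job 4 has to be done before job 5 (must start by minute 258). That means finishing by minute 258, i.e. starting by 258 − 55 = minute 203.
For job 3: job 4 (must start by minute 203, minus 5-minute gap → minute 198); job 5 (must start by minute 258). The most restrictive is minute 198; with a 21-minute duration, job 3 must start by minute 177.

177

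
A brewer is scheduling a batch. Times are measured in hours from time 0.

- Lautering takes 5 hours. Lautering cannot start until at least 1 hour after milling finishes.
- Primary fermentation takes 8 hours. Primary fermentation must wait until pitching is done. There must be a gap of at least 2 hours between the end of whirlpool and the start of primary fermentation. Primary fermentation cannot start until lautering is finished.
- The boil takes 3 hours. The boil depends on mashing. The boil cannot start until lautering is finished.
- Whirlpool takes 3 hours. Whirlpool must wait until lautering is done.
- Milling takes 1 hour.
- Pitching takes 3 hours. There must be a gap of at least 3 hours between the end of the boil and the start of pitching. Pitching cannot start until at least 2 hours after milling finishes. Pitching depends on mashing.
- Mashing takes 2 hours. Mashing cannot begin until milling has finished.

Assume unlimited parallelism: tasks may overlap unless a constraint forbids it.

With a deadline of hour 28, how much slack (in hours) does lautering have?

4

Milling has no prerequisites, so it starts at hour 0 and finishes at hour 1.
After milling (finishes hour 1, plus 1-hour gap → hour 2), lautering can start at hour 2 and finishes at hour 7.

Working backward from the deadline:
Nothing follows primary fermentation; the deadline of hour 28 is its only limit. It must start by 28 − 8 = hour 20.
Since primary fermentation (must start by hour 20) depends on it, pitching must finish by hour 20. Backing off its 3-hour duration gives a latest start of hour 17.
The boil must finish before pitching (must start by hour 17, minus 3-hour gap → hour 14). With a 3-hour duration, the boil must start by 14 − 3 = hour 11.
Whirlpool has to be done before primary fermentation (must start by hour 20, minus 2-hour gap → hour 18). That means finishing by hour 18, i.e. starting by 18 − 3 = hour 15.
Lautering feeds the boil (must start by hour 11); whirlpool (must start by hour 15); primary fermentation (must start by hour 20). Taking the minimum, lautering must finish by hour 11 and start by 11 − 5 = hour 6.
So lautering can start as early as hour 2 and as late as hour 6, giving 6 − 2 = 4 hours of slack.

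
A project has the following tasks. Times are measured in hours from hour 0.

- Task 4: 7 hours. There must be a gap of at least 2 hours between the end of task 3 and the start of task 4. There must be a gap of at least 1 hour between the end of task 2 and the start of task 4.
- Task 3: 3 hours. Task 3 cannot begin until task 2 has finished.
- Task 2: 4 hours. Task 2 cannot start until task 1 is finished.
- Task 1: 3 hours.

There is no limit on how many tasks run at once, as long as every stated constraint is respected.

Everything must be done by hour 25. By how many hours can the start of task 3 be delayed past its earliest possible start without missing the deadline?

Task 1 has no prerequisites, so it starts at hour 0 and finishes at hour 3.
After task 1 (finishes hour 3), task 2 can start at hour 3 and finishes at hour 7.
Task 3 cannot begin until task 2 (finishes hour 7). It runs from hour 7 to 7 + 3 = hour 10.

Working backward from the deadline:
Task 4 must finish by hour 25; it takes 7 hours, so it must start by 25 − 7 = hour 18.
Task 3 feeds into task 4 (must start by hour 18, minus 2-hour gap → hour 16); so task 3 must finish by hour 16 and therefore start by hour 13.
So task 3 can start as early as hour 7 and as late as hour 13, giving 13 − 7 = 6 hours of slack.

6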